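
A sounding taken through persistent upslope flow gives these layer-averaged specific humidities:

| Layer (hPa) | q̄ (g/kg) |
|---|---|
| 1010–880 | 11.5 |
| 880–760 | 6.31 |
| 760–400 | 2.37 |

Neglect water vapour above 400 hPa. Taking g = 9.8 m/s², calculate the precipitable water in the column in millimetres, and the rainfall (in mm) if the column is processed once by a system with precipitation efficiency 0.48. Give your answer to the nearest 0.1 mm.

Precipitable water is the column-integrated vapour mass per unit area: PW = (1/g) Σ q̄ Δp, with q in kg/kg and Δp in Pa (1 kg/m² of water = 1 mm).
Layer 1010–880 hPa: Δp = 130 hPa = 13000 Pa, q̄ = 0.0115 kg/kg → 0.0115 × 13000 / 9.8 = 15.26 mm
Layer 880–760 hPa: Δp = 120 hPa = 12000 Pa, q̄ = 0.00631 kg/kg → 0.00631 × 12000 / 9.8 = 7.73 mm
Layer 760–400 hPa: Δp = 360 hPa = 36000 Pa, q̄ = 0.00237 kg/kg → 0.00237 × 36000 / 9.8 = 8.71 mm
PW = 15.26 + 7.73 + 8.71 = 31.70 ≈ 31.7 mm.
Rainfall = ε × PW = 0.48 × 31.7 = 15.2 mm.

PW ≈ 31.7 mm; rainfall ≈ 15.2 mm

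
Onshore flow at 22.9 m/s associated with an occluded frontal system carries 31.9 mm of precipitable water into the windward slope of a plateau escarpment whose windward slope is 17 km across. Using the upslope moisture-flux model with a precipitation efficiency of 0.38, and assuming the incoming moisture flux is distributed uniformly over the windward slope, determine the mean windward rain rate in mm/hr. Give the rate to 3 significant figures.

Incoming column moisture flux per unit ridge length: F = V × PW = 22.9 × 31.9 = 730.51 mm·m/s.
Spread over the 17 km slope with efficiency ε = 0.38: R = ε·F/W = 0.38 × 730.51 / 17000 m = 1.633e-02 mm/s.
R = 1.633e-02 × 3600 = 58.8 mm/hr.

R ≈ 58.8 mm/hr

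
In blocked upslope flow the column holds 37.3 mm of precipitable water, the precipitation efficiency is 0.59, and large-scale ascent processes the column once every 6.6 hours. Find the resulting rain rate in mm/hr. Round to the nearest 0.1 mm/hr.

Each overturning extracts ε × PW = 0.59 × 37.3 = 22.007 mm.
Rate = ε·PW / τ = 22.007 / 6.6 h = 3.3 mm/hr.

R ≈ 3.3 mm/hr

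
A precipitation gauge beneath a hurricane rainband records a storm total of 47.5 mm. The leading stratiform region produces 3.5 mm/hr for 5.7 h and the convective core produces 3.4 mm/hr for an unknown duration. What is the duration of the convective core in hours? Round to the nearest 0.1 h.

Known phases: 3.5 × 5.7 = 19.95 mm.
Remaining depth = 47.5 − 19.95 = 27.55 mm.
Duration = 27.55 / 3.4 = 8.1 h.

duration ≈ 8.1 h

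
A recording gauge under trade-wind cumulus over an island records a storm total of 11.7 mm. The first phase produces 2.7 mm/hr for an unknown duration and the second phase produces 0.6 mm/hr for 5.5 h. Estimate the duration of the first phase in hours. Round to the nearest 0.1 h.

duration ≈ 3.1 h

Known phases: 0.6 × 5.5 = 3.3 mm.
Remaining depth = 11.7 − 3.3 = 8.4 mm.
Duration = 8.4 / 2.7 = 3.1 h.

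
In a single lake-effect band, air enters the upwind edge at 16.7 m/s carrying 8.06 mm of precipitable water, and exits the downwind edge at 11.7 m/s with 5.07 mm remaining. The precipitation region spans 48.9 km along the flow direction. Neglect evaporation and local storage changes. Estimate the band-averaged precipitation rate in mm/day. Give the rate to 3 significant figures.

Column moisture flux per unit crosswind length is F = V × PW.
Inflow: F_in = 16.7 × 8.06 = 134.602 mm·m/s
Outflow: F_out = 11.7 × 5.07 = 59.319 mm·m/s
Steady-state rate R = (F_in − F_out)/L = (134.602 − 59.319) / 48900 m = 1.540e-03 mm/s.
R = 1.540e-03 × 3600 × 24 = 133 mm/day.

R ≈ 133 mm/day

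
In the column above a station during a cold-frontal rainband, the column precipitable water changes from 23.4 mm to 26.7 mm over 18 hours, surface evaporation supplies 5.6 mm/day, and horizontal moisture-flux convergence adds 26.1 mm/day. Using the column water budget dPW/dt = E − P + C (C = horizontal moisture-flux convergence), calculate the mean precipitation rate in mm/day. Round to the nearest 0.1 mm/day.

P ≈ 27.3 mm/day

dPW/dt = (26.7 − 23.4) mm / (18/24 day) = +4.400 mm/day.
P = E + C − dPW/dt = 5.6 + (26.1) − (+4.400) = 27.3 mm/day.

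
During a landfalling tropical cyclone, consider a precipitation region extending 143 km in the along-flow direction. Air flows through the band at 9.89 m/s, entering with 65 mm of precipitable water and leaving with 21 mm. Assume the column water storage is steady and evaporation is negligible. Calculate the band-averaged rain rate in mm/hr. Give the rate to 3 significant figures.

R ≈ 11.0 mm/hr

Column moisture flux per unit crosswind length is F = V × PW.
Inflow: F_in = 9.89 × 65 = 642.85 mm·m/s
Outflow: F_out = 9.89 × 21 = 207.69 mm·m/s
Steady-state rate R = (F_in − F_out)/L = (642.85 − 207.69) / 143000 m = 3.043e-03 mm/s.
R = 3.043e-03 × 3600 = 11.0 mm/hr.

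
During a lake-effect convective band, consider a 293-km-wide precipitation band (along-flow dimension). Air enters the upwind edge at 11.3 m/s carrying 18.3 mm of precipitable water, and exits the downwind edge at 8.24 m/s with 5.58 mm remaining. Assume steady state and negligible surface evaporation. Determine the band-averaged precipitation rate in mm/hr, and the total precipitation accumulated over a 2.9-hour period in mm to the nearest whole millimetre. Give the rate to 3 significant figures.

Column moisture flux per unit crosswind length is F = V × PW.
Inflow: F_in = 11.3 × 18.3 = 206.79 mm·m/s
Outflow: F_out = 8.24 × 5.58 = 45.9792 mm·m/s
Steady-state rate R = (F_in − F_out)/L = (206.79 − 45.9792) / 293000 m = 5.488e-04 mm/s.
R = 5.488e-04 × 3600 = 1.98 mm/hr.
Over 2.9 h: total = 1.98 × 2.9 = 5.742 ≈ 6 mm.

R ≈ 1.98 mm/hr; total ≈ 6 mm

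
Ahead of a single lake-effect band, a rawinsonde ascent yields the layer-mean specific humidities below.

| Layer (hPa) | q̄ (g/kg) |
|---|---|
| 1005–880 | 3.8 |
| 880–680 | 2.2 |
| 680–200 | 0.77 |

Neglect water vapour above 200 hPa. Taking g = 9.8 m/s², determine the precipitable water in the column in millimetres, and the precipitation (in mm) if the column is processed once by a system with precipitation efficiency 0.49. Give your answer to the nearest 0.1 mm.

Precipitable water is the column-integrated vapour mass per unit area: PW = (1/g) Σ q̄ Δp, with q in kg/kg and Δp in Pa (1 kg/m² of water = 1 mm).
Layer 1005–880 hPa: Δp = 125 hPa = 12500 Pa, q̄ = 0.0038 kg/kg → 0.0038 × 12500 / 9.8 = 4.85 mm
Layer 880–680 hPa: Δp = 200 hPa = 20000 Pa, q̄ = 0.0022 kg/kg → 0.0022 × 20000 / 9.8 = 4.49 mm
Layer 680–200 hPa: Δp = 480 hPa = 48000 Pa, q̄ = 0.00077 kg/kg → 0.00077 × 48000 / 9.8 = 3.77 mm
PW = 4.85 + 4.49 + 3.77 = 13.11 ≈ 13.1 mm.
Precipitation = ε × PW = 0.49 × 13.1 = 6.4 mm.

PW ≈ 13.1 mm; precipitation ≈ 6.4 mm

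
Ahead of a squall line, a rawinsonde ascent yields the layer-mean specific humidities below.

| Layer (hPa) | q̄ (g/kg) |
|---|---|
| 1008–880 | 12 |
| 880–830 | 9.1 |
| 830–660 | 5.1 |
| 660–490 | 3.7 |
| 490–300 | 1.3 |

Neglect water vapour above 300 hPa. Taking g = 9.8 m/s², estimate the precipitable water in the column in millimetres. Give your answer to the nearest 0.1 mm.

Precipitable water is the column-integrated vapour mass per unit area: PW = (1/g) Σ q̄ Δp, with q in kg/kg and Δp in Pa (1 kg/m² of water = 1 mm).
Layer 1008–880 hPa: Δp = 128 hPa = 12800 Pa, q̄ = 0.012 kg/kg → 0.012 × 12800 / 9.8 = 15.67 mm
Layer 880–830 hPa: Δp = 50 hPa = 5000 Pa, q̄ = 0.0091 kg/kg → 0.0091 × 5000 / 9.8 = 4.64 mm
Layer 830–660 hPa: Δp = 170 hPa = 17000 Pa, q̄ = 0.0051 kg/kg → 0.0051 × 17000 / 9.8 = 8.85 mm
Layer 660–490 hPa: Δp = 170 hPa = 17000 Pa, q̄ = 0.0037 kg/kg → 0.0037 × 17000 / 9.8 = 6.42 mm
Layer 490–300 hPa: Δp = 190 hPa = 19000 Pa, q̄ = 0.0013 kg/kg → 0.0013 × 19000 / 9.8 = 2.52 mm
PW = 15.67 + 4.64 + 8.85 + 6.42 + 2.52 = 38.10 ≈ 38.1 mm.

PW ≈ 38.1 mm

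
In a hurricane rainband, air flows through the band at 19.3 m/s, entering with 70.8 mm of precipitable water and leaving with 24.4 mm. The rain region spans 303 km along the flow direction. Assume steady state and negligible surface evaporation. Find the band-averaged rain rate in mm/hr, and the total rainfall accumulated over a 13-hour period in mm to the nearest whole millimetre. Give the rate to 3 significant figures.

R ≈ 10.6 mm/hr; total ≈ 138 mm

Column moisture flux per unit crosswind length is F = V × PW.
Inflow: F_in = 19.3 × 70.8 = 1366.44 mm·m/s
Outflow: F_out = 19.3 × 24.4 = 470.92 mm·m/s
Steady-state rate R = (F_in − F_out)/L = (1366.44 − 470.92) / 303000 m = 2.956e-03 mm/s.
R = 2.956e-03 × 3600 = 10.6 mm/hr.
Over 13 h: total = 10.6 × 13 = 137.8 ≈ 138 mm.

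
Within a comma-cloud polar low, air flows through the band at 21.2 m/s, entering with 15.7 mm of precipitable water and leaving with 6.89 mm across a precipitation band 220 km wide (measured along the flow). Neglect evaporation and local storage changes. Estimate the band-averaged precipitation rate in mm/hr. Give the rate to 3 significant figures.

R ≈ 3.06 mm/hr

Column moisture flux per unit crosswind length is F = V × PW.
Inflow: F_in = 21.2 × 15.7 = 332.84 mm·m/s
Outflow: F_out = 21.2 × 6.89 = 146.068 mm·m/s
Steady-state rate R = (F_in − F_out)/L = (332.84 − 146.068) / 220000 m = 8.490e-04 mm/s.
R = 8.490e-04 × 3600 = 3.06 mm/hr.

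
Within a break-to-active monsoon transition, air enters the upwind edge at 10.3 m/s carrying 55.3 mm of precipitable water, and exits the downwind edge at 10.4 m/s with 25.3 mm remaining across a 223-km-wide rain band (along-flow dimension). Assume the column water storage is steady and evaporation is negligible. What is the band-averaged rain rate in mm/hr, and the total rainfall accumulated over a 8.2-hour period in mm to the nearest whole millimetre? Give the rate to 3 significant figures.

R ≈ 4.95 mm/hr; total ≈ 41 mm

Column moisture flux per unit crosswind length is F = V × PW.
Inflow: F_in = 10.3 × 55.3 = 569.59 mm·m/s
Outflow: F_out = 10.4 × 25.3 = 263.12 mm·m/s
Steady-state rate R = (F_in − F_out)/L = (569.59 − 263.12) / 223000 m = 1.374e-03 mm/s.
R = 1.374e-03 × 3600 = 4.95 mm/hr.
Over 8.2 h: total = 4.95 × 8.2 = 40.59 ≈ 41 mm.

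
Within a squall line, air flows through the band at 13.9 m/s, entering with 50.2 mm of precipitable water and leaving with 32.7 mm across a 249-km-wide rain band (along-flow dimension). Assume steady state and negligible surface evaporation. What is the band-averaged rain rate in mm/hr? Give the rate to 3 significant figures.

R ≈ 3.52 mm/hr

Column moisture flux per unit crosswind length is F = V × PW.
Inflow: F_in = 13.9 × 50.2 = 697.78 mm·m/s
Outflow: F_out = 13.9 × 32.7 = 454.53 mm·m/s
Steady-state rate R = (F_in − F_out)/L = (697.78 − 454.53) / 249000 m = 9.769e-04 mm/s.
R = 9.769e-04 × 3600 = 3.52 mm/hr.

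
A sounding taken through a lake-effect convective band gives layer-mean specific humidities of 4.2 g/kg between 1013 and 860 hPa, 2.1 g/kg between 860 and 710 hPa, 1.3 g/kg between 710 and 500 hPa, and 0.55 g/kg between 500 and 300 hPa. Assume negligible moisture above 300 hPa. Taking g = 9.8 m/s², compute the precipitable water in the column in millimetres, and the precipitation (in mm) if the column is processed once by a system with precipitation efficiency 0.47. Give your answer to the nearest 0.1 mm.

Precipitable water is the column-integrated vapour mass per unit area: PW = (1/g) Σ q̄ Δp, with q in kg/kg and Δp in Pa (1 kg/m² of water = 1 mm).
Layer 1013–860 hPa: Δp = 153 hPa = 15300 Pa, q̄ = 0.0042 kg/kg → 0.0042 × 15300 / 9.8 = 6.56 mm
Layer 860–710 hPa: Δp = 150 hPa = 15000 Pa, q̄ = 0.0021 kg/kg → 0.0021 × 15000 / 9.8 = 3.21 mm
Layer 710–500 hPa: Δp = 210 hPa = 21000 Pa, q̄ = 0.0013 kg/kg → 0.0013 × 21000 / 9.8 = 2.79 mm
Layer 500–300 hPa: Δp = 200 hPa = 20000 Pa, q̄ = 0.00055 kg/kg → 0.00055 × 20000 / 9.8 = 1.12 mm
PW = 6.56 + 3.21 + 2.79 + 1.12 = 13.68 ≈ 13.7 mm.
Precipitation = ε × PW = 0.47 × 13.7 = 6.4 mm.

PW ≈ 13.7 mm; precipitation ≈ 6.4 mm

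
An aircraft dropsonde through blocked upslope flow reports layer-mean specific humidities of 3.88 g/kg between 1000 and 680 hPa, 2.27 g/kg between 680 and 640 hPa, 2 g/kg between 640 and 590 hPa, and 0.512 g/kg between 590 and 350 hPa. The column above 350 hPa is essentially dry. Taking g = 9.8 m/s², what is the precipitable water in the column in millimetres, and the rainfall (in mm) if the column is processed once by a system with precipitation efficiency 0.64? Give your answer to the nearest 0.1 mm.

PW ≈ 15.9 mm; rainfall ≈ 10.2 mm

Precipitable water is the column-integrated vapour mass per unit area: PW = (1/g) Σ q̄ Δp, with q in kg/kg and Δp in Pa (1 kg/m² of water = 1 mm).
Layer 1000–680 hPa: Δp = 320 hPa = 32000 Pa, q̄ = 0.00388 kg/kg → 0.00388 × 32000 / 9.8 = 12.67 mm
Layer 680–640 hPa: Δp = 40 hPa = 4000 Pa, q̄ = 0.00227 kg/kg → 0.00227 × 4000 / 9.8 = 0.93 mm
Layer 640–590 hPa: Δp = 50 hPa = 5000 Pa, q̄ = 0.002 kg/kg → 0.002 × 5000 / 9.8 = 1.02 mm
Layer 590–350 hPa: Δp = 240 hPa = 24000 Pa, q̄ = 0.000512 kg/kg → 0.000512 × 24000 / 9.8 = 1.25 mm
PW = 12.67 + 0.93 + 1.02 + 1.25 = 15.87 ≈ 15.9 mm.
Rainfall = ε × PW = 0.64 × 15.9 = 10.2 mm.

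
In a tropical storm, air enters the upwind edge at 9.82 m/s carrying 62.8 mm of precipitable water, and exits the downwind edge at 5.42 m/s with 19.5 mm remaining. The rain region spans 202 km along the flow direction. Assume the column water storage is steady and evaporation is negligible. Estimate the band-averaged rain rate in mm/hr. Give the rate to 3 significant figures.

Column moisture flux per unit crosswind length is F = V × PW.
Inflow: F_in = 9.82 × 62.8 = 616.696 mm·m/s
Outflow: F_out = 5.42 × 19.5 = 105.69 mm·m/s
Steady-state rate R = (F_in − F_out)/L = (616.696 − 105.69) / 202000 m = 2.530e-03 mm/s.
R = 2.530e-03 × 3600 = 9.11 mm/hr.

R ≈ 9.11 mm/hr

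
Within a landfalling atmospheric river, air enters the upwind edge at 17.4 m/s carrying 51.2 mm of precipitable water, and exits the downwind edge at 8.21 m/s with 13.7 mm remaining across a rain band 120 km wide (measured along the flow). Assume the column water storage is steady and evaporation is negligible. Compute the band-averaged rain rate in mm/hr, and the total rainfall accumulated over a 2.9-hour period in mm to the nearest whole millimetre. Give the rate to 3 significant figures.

R ≈ 23.4 mm/hr; total ≈ 68 mm

Column moisture flux per unit crosswind length is F = V × PW.
Inflow: F_in = 17.4 × 51.2 = 890.88 mm·m/s
Outflow: F_out = 8.21 × 13.7 = 112.477 mm·m/s
Steady-state rate R = (F_in − F_out)/L = (890.88 − 112.477) / 120000 m = 6.487e-03 mm/s.
R = 6.487e-03 × 3600 = 23.4 mm/hr.
Over 2.9 h: total = 23.4 × 2.9 = 67.86 ≈ 68 mm.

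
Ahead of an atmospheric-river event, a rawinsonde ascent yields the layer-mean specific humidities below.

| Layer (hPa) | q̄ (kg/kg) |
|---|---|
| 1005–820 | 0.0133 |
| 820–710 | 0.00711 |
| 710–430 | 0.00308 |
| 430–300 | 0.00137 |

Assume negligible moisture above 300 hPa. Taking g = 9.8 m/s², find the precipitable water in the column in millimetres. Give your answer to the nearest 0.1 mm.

PW ≈ 43.7 mm

Precipitable water is the column-integrated vapour mass per unit area: PW = (1/g) Σ q̄ Δp, with q in kg/kg and Δp in Pa (1 kg/m² of water = 1 mm).
Layer 1005–820 hPa: Δp = 185 hPa = 18500 Pa, q̄ = 0.0133 kg/kg → 0.0133 × 18500 / 9.8 = 25.11 mm
Layer 820–710 hPa: Δp = 110 hPa = 11000 Pa, q̄ = 0.00711 kg/kg → 0.00711 × 11000 / 9.8 = 7.98 mm
Layer 710–430 hPa: Δp = 280 hPa = 28000 Pa, q̄ = 0.00308 kg/kg → 0.00308 × 28000 / 9.8 = 8.80 mm
Layer 430–300 hPa: Δp = 130 hPa = 13000 Pa, q̄ = 0.00137 kg/kg → 0.00137 × 13000 / 9.8 = 1.82 mm
PW = 25.11 + 7.98 + 8.80 + 1.82 = 43.71 ≈ 43.7 mm.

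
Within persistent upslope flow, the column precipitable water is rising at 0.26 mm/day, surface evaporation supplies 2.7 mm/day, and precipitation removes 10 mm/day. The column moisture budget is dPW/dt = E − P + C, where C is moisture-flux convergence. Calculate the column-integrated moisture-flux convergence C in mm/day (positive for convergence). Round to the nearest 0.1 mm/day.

dPW/dt = +0.26 mm/day.
C = dPW/dt − E + P = (+0.26) − 2.7 + 10 = 7.6 mm/day.

C ≈ 7.6 mm/day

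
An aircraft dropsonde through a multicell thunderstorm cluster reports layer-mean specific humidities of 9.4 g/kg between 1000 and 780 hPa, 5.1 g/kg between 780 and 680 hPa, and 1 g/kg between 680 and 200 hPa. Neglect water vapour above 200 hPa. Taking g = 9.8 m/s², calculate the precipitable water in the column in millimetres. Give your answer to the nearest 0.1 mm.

Precipitable water is the column-integrated vapour mass per unit area: PW = (1/g) Σ q̄ Δp, with q in kg/kg and Δp in Pa (1 kg/m² of water = 1 mm).
Layer 1000–780 hPa: Δp = 220 hPa = 22000 Pa, q̄ = 0.0094 kg/kg → 0.0094 × 22000 / 9.8 = 21.10 mm
Layer 780–680 hPa: Δp = 100 hPa = 10000 Pa, q̄ = 0.0051 kg/kg → 0.0051 × 10000 / 9.8 = 5.20 mm
Layer 680–200 hPa: Δp = 480 hPa = 48000 Pa, q̄ = 0.001 kg/kg → 0.001 × 48000 / 9.8 = 4.90 mm
PW = 21.10 + 5.20 + 4.90 = 31.20 ≈ 31.2 mm.

PW ≈ 31.2 mm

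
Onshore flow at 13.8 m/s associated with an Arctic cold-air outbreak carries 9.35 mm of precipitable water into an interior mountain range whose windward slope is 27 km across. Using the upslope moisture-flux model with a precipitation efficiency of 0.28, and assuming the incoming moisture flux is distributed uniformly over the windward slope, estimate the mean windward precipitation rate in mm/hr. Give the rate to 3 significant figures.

R ≈ 4.82 mm/hr

Incoming column moisture flux per unit ridge length: F = V × PW = 13.8 × 9.35 = 129.03 mm·m/s.
Spread over the 27 km slope with efficiency ε = 0.28: R = ε·F/W = 0.28 × 129.03 / 27000 m = 1.338e-03 mm/s.
R = 1.338e-03 × 3600 = 4.82 mm/hr.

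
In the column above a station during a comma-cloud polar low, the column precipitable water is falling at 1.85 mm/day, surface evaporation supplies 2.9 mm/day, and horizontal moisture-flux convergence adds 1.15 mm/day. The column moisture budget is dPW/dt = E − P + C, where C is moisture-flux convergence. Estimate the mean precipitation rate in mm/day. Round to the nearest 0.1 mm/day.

P ≈ 5.9 mm/day

dPW/dt = -1.85 mm/day.
P = E + C − dPW/dt = 2.9 + (1.15) − (-1.85) = 5.9 mm/day.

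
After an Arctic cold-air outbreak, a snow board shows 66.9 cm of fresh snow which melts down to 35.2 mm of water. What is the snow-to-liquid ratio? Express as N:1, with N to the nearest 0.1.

Ratio = snow depth / SWE = 669 mm / 35.2 mm = 19.0, i.e. 19.0:1.

ratio ≈ 19.0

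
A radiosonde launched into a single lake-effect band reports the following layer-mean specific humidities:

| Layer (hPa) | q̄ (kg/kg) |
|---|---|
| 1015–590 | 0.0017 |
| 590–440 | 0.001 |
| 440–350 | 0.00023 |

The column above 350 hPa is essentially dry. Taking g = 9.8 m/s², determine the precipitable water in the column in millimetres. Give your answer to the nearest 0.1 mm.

PW ≈ 9.1 mm

Precipitable water is the column-integrated vapour mass per unit area: PW = (1/g) Σ q̄ Δp, with q in kg/kg and Δp in Pa (1 kg/m² of water = 1 mm).
Layer 1015–590 hPa: Δp = 425 hPa = 42500 Pa, q̄ = 0.0017 kg/kg → 0.0017 × 42500 / 9.8 = 7.37 mm
Layer 590–440 hPa: Δp = 150 hPa = 15000 Pa, q̄ = 0.001 kg/kg → 0.001 × 15000 / 9.8 = 1.53 mm
Layer 440–350 hPa: Δp = 90 hPa = 9000 Pa, q̄ = 0.00023 kg/kg → 0.00023 × 9000 / 9.8 = 0.21 mm
PW = 7.37 + 1.53 + 0.21 = 9.11 ≈ 9.1 mm.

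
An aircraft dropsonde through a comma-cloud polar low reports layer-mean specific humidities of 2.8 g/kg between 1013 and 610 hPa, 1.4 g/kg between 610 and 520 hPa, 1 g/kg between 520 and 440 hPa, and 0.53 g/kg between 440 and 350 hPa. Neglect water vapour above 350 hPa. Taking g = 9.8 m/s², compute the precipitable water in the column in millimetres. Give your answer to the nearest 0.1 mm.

PW ≈ 14.1 mm

Precipitable water is the column-integrated vapour mass per unit area: PW = (1/g) Σ q̄ Δp, with q in kg/kg and Δp in Pa (1 kg/m² of water = 1 mm).
Layer 1013–610 hPa: Δp = 403 hPa = 40300 Pa, q̄ = 0.0028 kg/kg → 0.0028 × 40300 / 9.8 = 11.51 mm
Layer 610–520 hPa: Δp = 90 hPa = 9000 Pa, q̄ = 0.0014 kg/kg → 0.0014 × 9000 / 9.8 = 1.29 mm
Layer 520–440 hPa: Δp = 80 hPa = 8000 Pa, q̄ = 0.001 kg/kg → 0.001 × 8000 / 9.8 = 0.82 mm
Layer 440–350 hPa: Δp = 90 hPa = 9000 Pa, q̄ = 0.00053 kg/kg → 0.00053 × 9000 / 9.8 = 0.49 mm
PW = 11.51 + 1.29 + 0.82 + 0.49 = 14.11 ≈ 14.1 mm.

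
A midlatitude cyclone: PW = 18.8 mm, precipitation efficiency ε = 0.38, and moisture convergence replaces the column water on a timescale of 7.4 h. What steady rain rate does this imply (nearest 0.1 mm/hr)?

Each overturning extracts ε × PW = 0.38 × 18.8 = 7.144 mm.
Rate = ε·PW / τ = 7.144 / 7.4 h = 1.0 mm/hr.

R ≈ 1.0 mm/hr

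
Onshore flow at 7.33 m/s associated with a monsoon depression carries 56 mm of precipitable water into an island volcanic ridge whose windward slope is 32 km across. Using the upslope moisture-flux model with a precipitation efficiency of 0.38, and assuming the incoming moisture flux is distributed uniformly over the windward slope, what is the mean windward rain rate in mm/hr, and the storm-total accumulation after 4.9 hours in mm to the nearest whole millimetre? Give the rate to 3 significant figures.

Incoming column moisture flux per unit ridge length: F = V × PW = 7.33 × 56 = 410.48 mm·m/s.
Spread over the 32 km slope with efficiency ε = 0.38: R = ε·F/W = 0.38 × 410.48 / 32000 m = 4.874e-03 mm/s.
R = 4.874e-03 × 3600 = 17.5 mm/hr.
Over 4.9 h: total = 17.5 × 4.9 = 85.75 ≈ 86 mm.

R ≈ 17.5 mm/hr; total ≈ 86 mm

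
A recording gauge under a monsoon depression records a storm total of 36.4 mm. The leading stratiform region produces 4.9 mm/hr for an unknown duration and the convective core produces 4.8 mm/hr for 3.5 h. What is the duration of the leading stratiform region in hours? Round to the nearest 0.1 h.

duration ≈ 4.0 h

Known phases: 4.8 × 3.5 = 16.8 mm.
Remaining depth = 36.4 − 16.8 = 19.6 mm.
Duration = 19.6 / 4.9 = 4.0 h.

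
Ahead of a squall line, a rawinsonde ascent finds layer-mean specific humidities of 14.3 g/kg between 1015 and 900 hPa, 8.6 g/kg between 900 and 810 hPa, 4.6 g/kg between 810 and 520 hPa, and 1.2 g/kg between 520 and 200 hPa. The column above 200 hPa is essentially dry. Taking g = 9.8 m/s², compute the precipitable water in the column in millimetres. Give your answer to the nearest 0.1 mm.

PW ≈ 42.2 mm

Precipitable water is the column-integrated vapour mass per unit area: PW = (1/g) Σ q̄ Δp, with q in kg/kg and Δp in Pa (1 kg/m² of water = 1 mm).
Layer 1015–900 hPa: Δp = 115 hPa = 11500 Pa, q̄ = 0.0143 kg/kg → 0.0143 × 11500 / 9.8 = 16.78 mm
Layer 900–810 hPa: Δp = 90 hPa = 9000 Pa, q̄ = 0.0086 kg/kg → 0.0086 × 9000 / 9.8 = 7.90 mm
Layer 810–520 hPa: Δp = 290 hPa = 29000 Pa, q̄ = 0.0046 kg/kg → 0.0046 × 29000 / 9.8 = 13.61 mm
Layer 520–200 hPa: Δp = 320 hPa = 32000 Pa, q̄ = 0.0012 kg/kg → 0.0012 × 32000 / 9.8 = 3.92 mm
PW = 16.78 + 7.90 + 13.61 + 3.92 = 42.21 ≈ 42.2 mm.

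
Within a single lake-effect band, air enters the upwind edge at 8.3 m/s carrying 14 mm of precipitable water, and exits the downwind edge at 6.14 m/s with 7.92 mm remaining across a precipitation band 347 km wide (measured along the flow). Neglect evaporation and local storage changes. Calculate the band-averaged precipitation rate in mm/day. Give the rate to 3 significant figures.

R ≈ 16.8 mm/day

Column moisture flux per unit crosswind length is F = V × PW.
Inflow: F_in = 8.3 × 14 = 116.2 mm·m/s
Outflow: F_out = 6.14 × 7.92 = 48.6288 mm·m/s
Steady-state rate R = (F_in − F_out)/L = (116.2 − 48.6288) / 347000 m = 1.947e-04 mm/s.
R = 1.947e-04 × 3600 × 24 = 16.8 mm/day.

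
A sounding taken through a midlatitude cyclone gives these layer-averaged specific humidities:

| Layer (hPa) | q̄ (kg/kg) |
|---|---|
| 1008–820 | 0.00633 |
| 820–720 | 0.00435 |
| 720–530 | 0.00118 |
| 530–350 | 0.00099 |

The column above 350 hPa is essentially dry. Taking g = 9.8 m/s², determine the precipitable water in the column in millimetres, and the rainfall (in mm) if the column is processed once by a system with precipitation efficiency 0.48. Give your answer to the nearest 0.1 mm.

Precipitable water is the column-integrated vapour mass per unit area: PW = (1/g) Σ q̄ Δp, with q in kg/kg and Δp in Pa (1 kg/m² of water = 1 mm).
Layer 1008–820 hPa: Δp = 188 hPa = 18800 Pa, q̄ = 0.00633 kg/kg → 0.00633 × 18800 / 9.8 = 12.14 mm
Layer 820–720 hPa: Δp = 100 hPa = 10000 Pa, q̄ = 0.00435 kg/kg → 0.00435 × 10000 / 9.8 = 4.44 mm
Layer 720–530 hPa: Δp = 190 hPa = 19000 Pa, q̄ = 0.00118 kg/kg → 0.00118 × 19000 / 9.8 = 2.29 mm
Layer 530–350 hPa: Δp = 180 hPa = 18000 Pa, q̄ = 0.00099 kg/kg → 0.00099 × 18000 / 9.8 = 1.82 mm
PW = 12.14 + 4.44 + 2.29 + 1.82 = 20.69 ≈ 20.7 mm.
Rainfall = ε × PW = 0.48 × 20.7 = 9.9 mm.

PW ≈ 20.7 mm; rainfall ≈ 9.9 mm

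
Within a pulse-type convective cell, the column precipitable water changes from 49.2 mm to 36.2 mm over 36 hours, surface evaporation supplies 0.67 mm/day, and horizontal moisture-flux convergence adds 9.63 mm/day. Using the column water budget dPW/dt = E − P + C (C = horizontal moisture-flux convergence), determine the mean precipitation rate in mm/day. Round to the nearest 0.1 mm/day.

dPW/dt = (36.2 − 49.2) mm / (36/24 day) = -8.667 mm/day.
P = E + C − dPW/dt = 0.67 + (9.63) − (-8.667) = 19.0 mm/day.

P ≈ 19.0 mm/day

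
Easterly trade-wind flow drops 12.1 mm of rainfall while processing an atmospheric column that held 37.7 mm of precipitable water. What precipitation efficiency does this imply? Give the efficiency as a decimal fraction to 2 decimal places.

ε = rainfall / PW = 12.1 / 37.7 = 0.32.

ε ≈ 0.32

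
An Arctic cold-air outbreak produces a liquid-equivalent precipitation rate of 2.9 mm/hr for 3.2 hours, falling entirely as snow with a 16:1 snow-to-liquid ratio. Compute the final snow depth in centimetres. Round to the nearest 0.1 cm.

snow depth ≈ 14.8 cm

Liquid-equivalent depth = 2.9 × 3.2 = 9.28 mm.
Snow depth = 9.28 mm × 16 = 148.48 mm = 14.8 cm.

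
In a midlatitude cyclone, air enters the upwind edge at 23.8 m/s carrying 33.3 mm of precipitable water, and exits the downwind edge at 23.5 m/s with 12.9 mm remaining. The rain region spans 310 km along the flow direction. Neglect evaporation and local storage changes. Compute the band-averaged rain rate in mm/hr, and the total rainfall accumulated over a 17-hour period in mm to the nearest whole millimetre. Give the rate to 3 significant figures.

Column moisture flux per unit crosswind length is F = V × PW.
Inflow: F_in = 23.8 × 33.3 = 792.54 mm·m/s
Outflow: F_out = 23.5 × 12.9 = 303.15 mm·m/s
Steady-state rate R = (F_in − F_out)/L = (792.54 − 303.15) / 310000 m = 1.579e-03 mm/s.
R = 1.579e-03 × 3600 = 5.68 mm/hr.
Over 17 h: total = 5.68 × 17 = 96.56 ≈ 97 mm.

R ≈ 5.68 mm/hr; total ≈ 97 mm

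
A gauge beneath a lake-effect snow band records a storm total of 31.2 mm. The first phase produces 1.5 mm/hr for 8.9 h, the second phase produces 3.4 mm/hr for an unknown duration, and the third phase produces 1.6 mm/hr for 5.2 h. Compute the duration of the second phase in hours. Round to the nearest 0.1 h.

Known phases: 1.5 × 8.9 + 1.6 × 5.2 = 13.35 + 8.32 = 21.67 mm.
Remaining depth = 31.2 − 21.67 = 9.53 mm.
Duration = 9.53 / 3.4 = 2.8 h.

duration ≈ 2.8 h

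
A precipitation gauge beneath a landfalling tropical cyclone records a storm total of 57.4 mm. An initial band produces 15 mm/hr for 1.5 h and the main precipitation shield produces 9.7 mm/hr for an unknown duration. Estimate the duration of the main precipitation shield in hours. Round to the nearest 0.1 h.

Known phases: 15 × 1.5 = 22.5 mm.
Remaining depth = 57.4 − 22.5 = 34.9 mm.
Duration = 34.9 / 9.7 = 3.6 h.

duration ≈ 3.6 h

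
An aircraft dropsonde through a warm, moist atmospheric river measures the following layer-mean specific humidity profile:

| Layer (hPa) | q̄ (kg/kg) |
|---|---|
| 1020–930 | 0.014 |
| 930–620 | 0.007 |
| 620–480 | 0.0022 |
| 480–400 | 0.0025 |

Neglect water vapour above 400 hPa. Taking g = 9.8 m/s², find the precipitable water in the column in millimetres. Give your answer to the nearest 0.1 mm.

Precipitable water is the column-integrated vapour mass per unit area: PW = (1/g) Σ q̄ Δp, with q in kg/kg and Δp in Pa (1 kg/m² of water = 1 mm).
Layer 1020–930 hPa: Δp = 90 hPa = 9000 Pa, q̄ = 0.014 kg/kg → 0.014 × 9000 / 9.8 = 12.86 mm
Layer 930–620 hPa: Δp = 310 hPa = 31000 Pa, q̄ = 0.007 kg/kg → 0.007 × 31000 / 9.8 = 22.14 mm
Layer 620–480 hPa: Δp = 140 hPa = 14000 Pa, q̄ = 0.0022 kg/kg → 0.0022 × 14000 / 9.8 = 3.14 mm
Layer 480–400 hPa: Δp = 80 hPa = 8000 Pa, q̄ = 0.0025 kg/kg → 0.0025 × 8000 / 9.8 = 2.04 mm
PW = 12.86 + 22.14 + 3.14 + 2.04 = 40.18 ≈ 40.2 mm.

PW ≈ 40.2 mm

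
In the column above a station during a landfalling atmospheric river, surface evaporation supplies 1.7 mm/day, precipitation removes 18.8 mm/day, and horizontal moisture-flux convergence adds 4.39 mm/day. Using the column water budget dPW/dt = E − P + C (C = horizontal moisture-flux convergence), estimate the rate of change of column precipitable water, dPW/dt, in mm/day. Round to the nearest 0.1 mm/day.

dPW/dt = E − P + C = 1.7 − 18.8 + (4.39) = -12.7 mm/day.

dPW/dt ≈ -12.7 mm/day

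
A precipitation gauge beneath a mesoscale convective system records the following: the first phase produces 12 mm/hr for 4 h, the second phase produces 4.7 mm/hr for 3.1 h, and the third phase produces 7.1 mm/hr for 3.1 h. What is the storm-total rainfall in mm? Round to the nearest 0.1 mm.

total ≈ 84.6 mm

Total = Σ Rᵢ Δtᵢ = 12 × 4 + 4.7 × 3.1 + 7.1 × 3.1
      = 48 + 14.57 + 22.01 = 84.6 mm.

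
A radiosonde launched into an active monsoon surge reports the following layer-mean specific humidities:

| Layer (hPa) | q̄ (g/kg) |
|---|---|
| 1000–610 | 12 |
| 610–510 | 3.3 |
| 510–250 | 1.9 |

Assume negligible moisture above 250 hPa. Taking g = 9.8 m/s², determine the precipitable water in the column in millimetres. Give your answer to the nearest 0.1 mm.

PW ≈ 56.2 mm

Precipitable water is the column-integrated vapour mass per unit area: PW = (1/g) Σ q̄ Δp, with q in kg/kg and Δp in Pa (1 kg/m² of water = 1 mm).
Layer 1000–610 hPa: Δp = 390 hPa = 39000 Pa, q̄ = 0.012 kg/kg → 0.012 × 39000 / 9.8 = 47.76 mm
Layer 610–510 hPa: Δp = 100 hPa = 10000 Pa, q̄ = 0.0033 kg/kg → 0.0033 × 10000 / 9.8 = 3.37 mm
Layer 510–250 hPa: Δp = 260 hPa = 26000 Pa, q̄ = 0.0019 kg/kg → 0.0019 × 26000 / 9.8 = 5.04 mm
PW = 47.76 + 3.37 + 5.04 = 56.17 ≈ 56.2 mm.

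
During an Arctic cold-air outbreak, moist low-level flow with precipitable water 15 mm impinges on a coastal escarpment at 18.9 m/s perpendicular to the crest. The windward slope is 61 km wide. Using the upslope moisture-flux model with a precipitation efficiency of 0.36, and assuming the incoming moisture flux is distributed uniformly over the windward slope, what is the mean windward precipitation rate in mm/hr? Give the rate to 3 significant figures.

R ≈ 6.02 mm/hr

Incoming column moisture flux per unit ridge length: F = V × PW = 18.9 × 15 = 283.5 mm·m/s.
Spread over the 61 km slope with efficiency ε = 0.36: R = ε·F/W = 0.36 × 283.5 / 61000 m = 1.673e-03 mm/s.
R = 1.673e-03 × 3600 = 6.02 mm/hr.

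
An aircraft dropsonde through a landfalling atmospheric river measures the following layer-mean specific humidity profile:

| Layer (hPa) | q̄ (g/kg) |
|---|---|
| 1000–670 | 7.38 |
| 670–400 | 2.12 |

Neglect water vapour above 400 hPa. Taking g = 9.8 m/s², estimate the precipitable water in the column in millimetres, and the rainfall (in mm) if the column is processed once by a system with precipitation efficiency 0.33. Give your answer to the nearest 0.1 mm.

Precipitable water is the column-integrated vapour mass per unit area: PW = (1/g) Σ q̄ Δp, with q in kg/kg and Δp in Pa (1 kg/m² of water = 1 mm).
Layer 1000–670 hPa: Δp = 330 hPa = 33000 Pa, q̄ = 0.00738 kg/kg → 0.00738 × 33000 / 9.8 = 24.85 mm
Layer 670–400 hPa: Δp = 270 hPa = 27000 Pa, q̄ = 0.00212 kg/kg → 0.00212 × 27000 / 9.8 = 5.84 mm
PW = 24.85 + 5.84 = 30.69 ≈ 30.7 mm.
Rainfall = ε × PW = 0.33 × 30.7 = 10.1 mm.

PW ≈ 30.7 mm; rainfall ≈ 10.1 mm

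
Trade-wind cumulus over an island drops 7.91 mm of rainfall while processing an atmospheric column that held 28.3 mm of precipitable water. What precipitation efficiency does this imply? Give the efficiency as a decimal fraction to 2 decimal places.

ε = rainfall / PW = 7.91 / 28.3 = 0.28.

ε ≈ 0.28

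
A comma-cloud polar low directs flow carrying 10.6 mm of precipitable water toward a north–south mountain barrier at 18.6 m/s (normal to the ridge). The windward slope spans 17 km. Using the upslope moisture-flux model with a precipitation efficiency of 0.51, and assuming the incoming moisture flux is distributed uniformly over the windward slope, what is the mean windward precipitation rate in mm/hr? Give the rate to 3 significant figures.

Incoming column moisture flux per unit ridge length: F = V × PW = 18.6 × 10.6 = 197.16 mm·m/s.
Spread over the 17 km slope with efficiency ε = 0.51: R = ε·F/W = 0.51 × 197.16 / 17000 m = 5.915e-03 mm/s.
R = 5.915e-03 × 3600 = 21.3 mm/hr.

R ≈ 21.3 mm/hr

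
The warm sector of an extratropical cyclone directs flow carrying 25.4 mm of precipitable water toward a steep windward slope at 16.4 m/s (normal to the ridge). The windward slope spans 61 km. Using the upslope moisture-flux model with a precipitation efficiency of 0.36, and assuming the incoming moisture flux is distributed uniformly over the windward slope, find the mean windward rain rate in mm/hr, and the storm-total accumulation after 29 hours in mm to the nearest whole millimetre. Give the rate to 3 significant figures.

Incoming column moisture flux per unit ridge length: F = V × PW = 16.4 × 25.4 = 416.56 mm·m/s.
Spread over the 61 km slope with efficiency ε = 0.36: R = ε·F/W = 0.36 × 416.56 / 61000 m = 2.458e-03 mm/s.
R = 2.458e-03 × 3600 = 8.85 mm/hr.
Over 29 h: total = 8.85 × 29 = 256.65 ≈ 257 mm.

R ≈ 8.85 mm/hr; total ≈ 257 mm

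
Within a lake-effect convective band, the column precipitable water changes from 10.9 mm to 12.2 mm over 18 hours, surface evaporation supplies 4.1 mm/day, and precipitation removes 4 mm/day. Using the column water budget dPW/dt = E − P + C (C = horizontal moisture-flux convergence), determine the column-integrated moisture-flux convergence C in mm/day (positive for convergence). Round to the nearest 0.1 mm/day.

C ≈ 1.6 mm/day

dPW/dt = (12.2 − 10.9) mm / (18/24 day) = +1.733 mm/day.
C = dPW/dt − E + P = (+1.733) − 4.1 + 4 = 1.6 mm/day.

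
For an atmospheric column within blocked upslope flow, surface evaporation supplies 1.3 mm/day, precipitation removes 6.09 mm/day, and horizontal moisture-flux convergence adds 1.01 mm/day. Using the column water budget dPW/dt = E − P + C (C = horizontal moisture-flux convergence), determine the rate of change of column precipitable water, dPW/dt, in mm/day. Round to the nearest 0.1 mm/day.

dPW/dt = E − P + C = 1.3 − 6.09 + (1.01) = -3.8 mm/day.

dPW/dt ≈ -3.8 mm/day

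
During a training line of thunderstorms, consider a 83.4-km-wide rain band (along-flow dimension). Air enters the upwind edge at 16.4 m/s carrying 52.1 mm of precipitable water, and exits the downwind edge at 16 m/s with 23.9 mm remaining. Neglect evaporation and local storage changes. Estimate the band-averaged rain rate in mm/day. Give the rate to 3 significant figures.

Column moisture flux per unit crosswind length is F = V × PW.
Inflow: F_in = 16.4 × 52.1 = 854.44 mm·m/s
Outflow: F_out = 16 × 23.9 = 382.4 mm·m/s
Steady-state rate R = (F_in − F_out)/L = (854.44 − 382.4) / 83400 m = 5.660e-03 mm/s.
R = 5.660e-03 × 3600 × 24 = 489 mm/day.

R ≈ 489 mm/day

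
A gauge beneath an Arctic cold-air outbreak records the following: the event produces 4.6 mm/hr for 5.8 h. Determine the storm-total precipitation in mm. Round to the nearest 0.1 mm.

Total = Σ Rᵢ Δtᵢ = 4.6 × 5.8
      = 26.68 = 26.7 mm.

total ≈ 26.7 mm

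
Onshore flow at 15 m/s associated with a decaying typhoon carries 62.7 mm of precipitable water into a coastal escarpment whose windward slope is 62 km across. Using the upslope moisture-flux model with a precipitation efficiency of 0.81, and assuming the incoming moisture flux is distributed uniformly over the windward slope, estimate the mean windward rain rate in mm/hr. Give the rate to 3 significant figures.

Incoming column moisture flux per unit ridge length: F = V × PW = 15 × 62.7 = 940.5 mm·m/s.
Spread over the 62 km slope with efficiency ε = 0.81: R = ε·F/W = 0.81 × 940.5 / 62000 m = 1.229e-02 mm/s.
R = 1.229e-02 × 3600 = 44.2 mm/hr.

R ≈ 44.2 mm/hr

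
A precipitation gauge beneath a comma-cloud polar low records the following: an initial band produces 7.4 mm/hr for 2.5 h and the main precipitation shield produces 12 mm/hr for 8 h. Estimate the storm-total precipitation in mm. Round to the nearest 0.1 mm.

total ≈ 114.5 mm

Total = Σ Rᵢ Δtᵢ = 7.4 × 2.5 + 12 × 8
      = 18.5 + 96 = 114.5 mm.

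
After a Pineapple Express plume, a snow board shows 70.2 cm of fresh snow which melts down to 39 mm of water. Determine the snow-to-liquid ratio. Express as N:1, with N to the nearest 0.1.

Ratio = snow depth / SWE = 702 mm / 39 mm = 18.0, i.e. 18.0:1.

ratio ≈ 18.0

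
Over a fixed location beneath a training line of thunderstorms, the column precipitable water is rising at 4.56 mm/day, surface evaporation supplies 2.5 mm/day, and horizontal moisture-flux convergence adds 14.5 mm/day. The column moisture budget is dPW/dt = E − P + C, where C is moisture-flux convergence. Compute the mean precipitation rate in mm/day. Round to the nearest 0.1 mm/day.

P ≈ 12.4 mm/day

dPW/dt = +4.56 mm/day.
P = E + C − dPW/dt = 2.5 + (14.5) − (+4.56) = 12.4 mm/day.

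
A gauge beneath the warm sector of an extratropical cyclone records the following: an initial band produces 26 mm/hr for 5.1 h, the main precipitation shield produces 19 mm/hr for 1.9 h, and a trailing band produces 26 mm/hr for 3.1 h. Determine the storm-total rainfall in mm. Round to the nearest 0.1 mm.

Total = Σ Rᵢ Δtᵢ = 26 × 5.1 + 19 × 1.9 + 26 × 3.1
      = 132.6 + 36.1 + 80.6 = 249.3 mm.

total ≈ 249.3 mm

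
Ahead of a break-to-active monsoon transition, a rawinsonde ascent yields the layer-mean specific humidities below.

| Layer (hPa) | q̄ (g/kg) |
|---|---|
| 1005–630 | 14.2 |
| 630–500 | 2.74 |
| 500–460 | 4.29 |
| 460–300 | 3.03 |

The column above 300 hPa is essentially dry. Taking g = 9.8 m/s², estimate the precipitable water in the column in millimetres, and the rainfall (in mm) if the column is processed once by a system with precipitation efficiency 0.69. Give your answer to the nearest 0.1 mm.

PW ≈ 64.7 mm; rainfall ≈ 44.6 mm

Precipitable water is the column-integrated vapour mass per unit area: PW = (1/g) Σ q̄ Δp, with q in kg/kg and Δp in Pa (1 kg/m² of water = 1 mm).
Layer 1005–630 hPa: Δp = 375 hPa = 37500 Pa, q̄ = 0.0142 kg/kg → 0.0142 × 37500 / 9.8 = 54.34 mm
Layer 630–500 hPa: Δp = 130 hPa = 13000 Pa, q̄ = 0.00274 kg/kg → 0.00274 × 13000 / 9.8 = 3.63 mm
Layer 500–460 hPa: Δp = 40 hPa = 4000 Pa, q̄ = 0.00429 kg/kg → 0.00429 × 4000 / 9.8 = 1.75 mm
Layer 460–300 hPa: Δp = 160 hPa = 16000 Pa, q̄ = 0.00303 kg/kg → 0.00303 × 16000 / 9.8 = 4.95 mm
PW = 54.34 + 3.63 + 1.75 + 4.95 = 64.67 ≈ 64.7 mm.
Rainfall = ε × PW = 0.69 × 64.7 = 44.6 mm.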